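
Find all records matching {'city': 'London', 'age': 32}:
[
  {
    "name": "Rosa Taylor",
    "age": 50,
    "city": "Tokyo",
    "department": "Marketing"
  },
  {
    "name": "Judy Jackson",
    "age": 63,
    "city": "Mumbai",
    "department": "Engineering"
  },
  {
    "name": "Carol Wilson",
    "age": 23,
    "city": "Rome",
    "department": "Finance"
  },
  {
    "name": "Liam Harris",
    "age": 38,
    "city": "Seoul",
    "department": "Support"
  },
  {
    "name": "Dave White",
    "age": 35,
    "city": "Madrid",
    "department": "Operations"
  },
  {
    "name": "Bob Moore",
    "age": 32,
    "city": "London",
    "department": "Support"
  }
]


Search criteria: {'city': 'London', 'age': 32}

Checking 6 records:
  Rosa Taylor: {city: Tokyo, age: 50}
  Judy Jackson: {city: Mumbai, age: 63}
  Carol Wilson: {city: Rome, age: 23}
  Liam Harris: {city: Seoul, age: 38}
  Dave White: {city: Madrid, age: 35}
  Bob Moore: {city: London, age: 32} <-- MATCH

Matches: ["Bob Moore"]

["Bob Moore"]


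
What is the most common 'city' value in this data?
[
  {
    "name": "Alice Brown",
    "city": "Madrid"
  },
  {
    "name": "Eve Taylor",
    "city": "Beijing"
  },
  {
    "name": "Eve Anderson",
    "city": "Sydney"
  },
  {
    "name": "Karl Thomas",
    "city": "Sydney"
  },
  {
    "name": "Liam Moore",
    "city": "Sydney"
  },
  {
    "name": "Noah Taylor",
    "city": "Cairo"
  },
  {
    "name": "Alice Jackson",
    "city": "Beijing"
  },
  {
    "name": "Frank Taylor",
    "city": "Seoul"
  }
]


Counting 'city' values across 8 records:

  Sydney: 3 ###
  Beijing: 2 ##
  Madrid: 1 #
  Cairo: 1 #
  Seoul: 1 #

Most common: Sydney (3 times)

Sydney (3 times)


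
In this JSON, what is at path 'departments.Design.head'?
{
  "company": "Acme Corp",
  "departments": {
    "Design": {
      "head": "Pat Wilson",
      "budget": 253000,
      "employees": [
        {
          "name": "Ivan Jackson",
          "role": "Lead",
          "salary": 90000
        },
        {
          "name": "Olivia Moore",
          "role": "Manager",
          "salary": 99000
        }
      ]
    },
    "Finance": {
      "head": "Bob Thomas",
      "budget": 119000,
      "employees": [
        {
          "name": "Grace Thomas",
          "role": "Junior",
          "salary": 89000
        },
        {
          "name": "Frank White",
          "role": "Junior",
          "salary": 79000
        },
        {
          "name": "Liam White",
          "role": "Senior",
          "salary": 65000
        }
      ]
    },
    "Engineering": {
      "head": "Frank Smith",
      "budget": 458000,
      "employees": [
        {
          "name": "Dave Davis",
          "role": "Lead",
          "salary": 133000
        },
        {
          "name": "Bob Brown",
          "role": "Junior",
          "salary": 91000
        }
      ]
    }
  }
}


Path: departments.Design.head

Navigate:
  -> departments
  -> Design
  -> head = 'Pat Wilson'

Pat Wilson


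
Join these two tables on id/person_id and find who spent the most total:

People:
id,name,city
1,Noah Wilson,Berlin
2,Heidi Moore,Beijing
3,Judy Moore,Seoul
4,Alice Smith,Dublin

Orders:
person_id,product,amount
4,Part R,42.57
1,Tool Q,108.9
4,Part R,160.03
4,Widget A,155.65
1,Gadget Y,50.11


Join on: people.id = orders.person_id

Joined rows:
  Alice Smith (Dublin) bought Part R for $42.57
  Noah Wilson (Berlin) bought Tool Q for $108.9
  Alice Smith (Dublin) bought Part R for $160.03
  Alice Smith (Dublin) bought Widget A for $155.65
  Noah Wilson (Berlin) bought Gadget Y for $50.11

Total per person:
  Alice Smith: $358.25
  Noah Wilson: $159.01

Top spender: Alice Smith ($358.25)

Alice Smith ($358.25)


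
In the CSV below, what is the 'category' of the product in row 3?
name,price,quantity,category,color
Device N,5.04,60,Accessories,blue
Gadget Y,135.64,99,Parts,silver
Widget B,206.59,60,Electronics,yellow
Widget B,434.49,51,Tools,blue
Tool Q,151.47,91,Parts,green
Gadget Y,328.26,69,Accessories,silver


Query: Row 3 ('Widget B'), column 'category'
Value: Electronics

Electronics


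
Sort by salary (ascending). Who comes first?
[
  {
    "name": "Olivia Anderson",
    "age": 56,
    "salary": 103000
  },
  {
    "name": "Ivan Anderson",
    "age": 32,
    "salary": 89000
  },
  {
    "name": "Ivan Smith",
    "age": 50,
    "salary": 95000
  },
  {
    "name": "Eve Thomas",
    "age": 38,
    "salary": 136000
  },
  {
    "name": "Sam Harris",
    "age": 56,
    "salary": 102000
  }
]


Sort by: salary (ascending)

Sorted order:
  1. Ivan Anderson (salary = 89000)
  2. Ivan Smith (salary = 95000)
  3. Sam Harris (salary = 102000)
  4. Olivia Anderson (salary = 103000)
  5. Eve Thomas (salary = 136000)

First: Ivan Anderson

Ivan Anderson


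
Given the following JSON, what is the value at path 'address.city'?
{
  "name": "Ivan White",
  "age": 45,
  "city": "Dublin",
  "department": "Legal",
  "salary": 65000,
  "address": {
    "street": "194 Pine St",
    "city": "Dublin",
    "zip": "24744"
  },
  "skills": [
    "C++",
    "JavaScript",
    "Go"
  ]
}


Query: address.city
Path: address -> city
Value: Dublin

Dublin


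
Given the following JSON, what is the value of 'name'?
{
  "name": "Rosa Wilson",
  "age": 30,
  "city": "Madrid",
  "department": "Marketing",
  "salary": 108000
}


Looking up field 'name'
Value: Rosa Wilson

Rosa Wilson


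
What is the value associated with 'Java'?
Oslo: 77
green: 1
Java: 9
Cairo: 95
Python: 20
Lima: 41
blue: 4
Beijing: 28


Looking up key 'Java'
Value: 9

9


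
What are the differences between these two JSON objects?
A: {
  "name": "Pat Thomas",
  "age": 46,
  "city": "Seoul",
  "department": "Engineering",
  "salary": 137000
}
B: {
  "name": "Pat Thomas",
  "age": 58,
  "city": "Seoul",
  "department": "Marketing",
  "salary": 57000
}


Comparing each field (in key order):
  name: same
  age: DIFFERENT
  city: same
  department: DIFFERENT
  salary: DIFFERENT
Differences:
  age: 46 -> 58
  department: Engineering -> Marketing
  salary: 137000 -> 57000

3 field(s) changed

3 changes: age, department, salary


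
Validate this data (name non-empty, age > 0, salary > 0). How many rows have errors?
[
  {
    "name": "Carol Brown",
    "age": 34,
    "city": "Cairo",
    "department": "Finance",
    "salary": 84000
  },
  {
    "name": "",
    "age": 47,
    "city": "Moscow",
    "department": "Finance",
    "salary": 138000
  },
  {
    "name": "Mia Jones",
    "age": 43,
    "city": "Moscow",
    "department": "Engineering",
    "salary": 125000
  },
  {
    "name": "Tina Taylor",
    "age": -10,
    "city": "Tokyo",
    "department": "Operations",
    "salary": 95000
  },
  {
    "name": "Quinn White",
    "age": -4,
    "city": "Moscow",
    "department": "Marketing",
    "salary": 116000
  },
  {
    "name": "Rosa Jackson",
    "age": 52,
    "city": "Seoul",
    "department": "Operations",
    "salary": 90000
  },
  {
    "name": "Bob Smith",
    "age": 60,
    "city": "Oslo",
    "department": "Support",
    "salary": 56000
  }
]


Validating 7 records:
Rules: name non-empty, age > 0, salary > 0

  Row 1 (Carol Brown): OK
  Row 2 (???): empty name
  Row 3 (Mia Jones): OK
  Row 4 (Tina Taylor): negative age: -10
  Row 5 (Quinn White): negative age: -4
  Row 6 (Rosa Jackson): OK
  Row 7 (Bob Smith): OK

Total errors: 3

3 errors


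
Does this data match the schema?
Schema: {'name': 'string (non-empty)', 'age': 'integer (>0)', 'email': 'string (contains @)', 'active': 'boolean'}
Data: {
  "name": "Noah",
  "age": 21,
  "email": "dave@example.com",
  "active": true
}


Validating each field against schema:
  name: OK (non-empty string)
  age: OK (positive integer)
  email: OK (string with @)
  active: OK (boolean)

Result: VALID

VALID


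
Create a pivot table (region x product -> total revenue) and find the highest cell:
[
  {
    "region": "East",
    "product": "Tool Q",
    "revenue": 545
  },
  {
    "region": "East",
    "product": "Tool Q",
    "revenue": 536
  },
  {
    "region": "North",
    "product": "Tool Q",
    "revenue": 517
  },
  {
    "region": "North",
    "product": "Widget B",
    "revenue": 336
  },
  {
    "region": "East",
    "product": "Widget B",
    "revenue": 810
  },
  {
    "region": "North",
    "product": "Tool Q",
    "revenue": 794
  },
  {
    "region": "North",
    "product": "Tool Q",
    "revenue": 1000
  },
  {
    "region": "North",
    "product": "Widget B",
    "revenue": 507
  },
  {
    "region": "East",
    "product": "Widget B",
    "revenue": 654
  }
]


Pivot: region (rows) x product (columns) -> total revenue

     Tool Q        Widget B    
East          1081          1464  
North         2311           843  

Highest: North / Tool Q = $2311

North / Tool Q = $2311


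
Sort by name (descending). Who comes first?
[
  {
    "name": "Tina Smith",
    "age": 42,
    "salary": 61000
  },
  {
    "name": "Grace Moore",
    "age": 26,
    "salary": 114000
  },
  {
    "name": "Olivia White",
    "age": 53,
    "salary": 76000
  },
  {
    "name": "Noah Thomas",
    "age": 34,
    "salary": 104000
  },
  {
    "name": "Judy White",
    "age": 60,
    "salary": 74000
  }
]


Sort by: name (descending)

Sorted order:
  1. Tina Smith (name = Tina Smith)
  2. Olivia White (name = Olivia White)
  3. Noah Thomas (name = Noah Thomas)
  4. Judy White (name = Judy White)
  5. Grace Moore (name = Grace Moore)

First: Tina Smith

Tina Smith


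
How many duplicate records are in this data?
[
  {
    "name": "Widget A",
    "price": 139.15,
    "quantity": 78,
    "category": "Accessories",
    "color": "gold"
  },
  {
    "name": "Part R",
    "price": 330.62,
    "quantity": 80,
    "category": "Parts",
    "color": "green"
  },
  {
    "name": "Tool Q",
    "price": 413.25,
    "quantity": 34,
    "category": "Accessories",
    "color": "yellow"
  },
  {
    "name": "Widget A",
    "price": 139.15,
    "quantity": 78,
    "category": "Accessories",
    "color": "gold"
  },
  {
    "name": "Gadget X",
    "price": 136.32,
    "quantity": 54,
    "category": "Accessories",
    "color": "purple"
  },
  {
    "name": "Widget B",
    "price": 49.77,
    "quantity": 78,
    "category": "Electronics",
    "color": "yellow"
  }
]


Checking 6 records for duplicates:

  Row 1: Widget A ($139.15, qty 78)
  Row 2: Part R ($330.62, qty 80)
  Row 3: Tool Q ($413.25, qty 34)
  Row 4: Widget A ($139.15, qty 78) <-- DUPLICATE
  Row 5: Gadget X ($136.32, qty 54)
  Row 6: Widget B ($49.77, qty 78)

Duplicates found: 1
Unique records: 5

1 duplicates, 5 unique


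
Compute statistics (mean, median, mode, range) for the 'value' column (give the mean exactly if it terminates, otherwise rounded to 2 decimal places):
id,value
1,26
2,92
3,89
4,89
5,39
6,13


Data: [26, 92, 89, 89, 39, 13]
Count: 6
Sum: 348
Mean: 348/6 = 58
Sorted: [13, 26, 39, 89, 89, 92]
Median: 64.0
Mode: 89 (2 times)
Range: 92 - 13 = 79
Min: 13, Max: 92

mean=58, median=64.0, mode=89, range=79


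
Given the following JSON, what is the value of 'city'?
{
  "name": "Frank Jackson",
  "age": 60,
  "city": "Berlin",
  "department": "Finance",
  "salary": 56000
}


Looking up field 'city'
Value: Berlin

Berlin


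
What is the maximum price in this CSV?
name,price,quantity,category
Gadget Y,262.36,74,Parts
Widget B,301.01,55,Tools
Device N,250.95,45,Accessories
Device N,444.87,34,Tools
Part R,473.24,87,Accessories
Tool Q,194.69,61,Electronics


Computing maximum price:
Values: [262.36, 301.01, 250.95, 444.87, 473.24, 194.69]
Max = 473.24

473.24


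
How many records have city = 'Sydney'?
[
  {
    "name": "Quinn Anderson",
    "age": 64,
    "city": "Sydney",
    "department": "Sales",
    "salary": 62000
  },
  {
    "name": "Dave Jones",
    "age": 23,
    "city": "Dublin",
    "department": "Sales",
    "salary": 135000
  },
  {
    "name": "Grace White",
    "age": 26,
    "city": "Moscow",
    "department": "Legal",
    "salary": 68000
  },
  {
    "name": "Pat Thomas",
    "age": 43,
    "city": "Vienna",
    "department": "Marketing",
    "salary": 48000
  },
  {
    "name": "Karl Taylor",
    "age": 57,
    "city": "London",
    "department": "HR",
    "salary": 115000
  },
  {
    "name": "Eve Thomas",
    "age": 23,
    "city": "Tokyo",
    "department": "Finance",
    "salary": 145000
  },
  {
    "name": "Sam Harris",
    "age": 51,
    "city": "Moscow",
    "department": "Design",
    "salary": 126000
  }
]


Data: 7 records
Condition: city = 'Sydney'

Checking each record:
  Quinn Anderson: Sydney MATCH
  Dave Jones: Dublin
  Grace White: Moscow
  Pat Thomas: Vienna
  Karl Taylor: London
  Eve Thomas: Tokyo
  Sam Harris: Moscow

Count: 1

1


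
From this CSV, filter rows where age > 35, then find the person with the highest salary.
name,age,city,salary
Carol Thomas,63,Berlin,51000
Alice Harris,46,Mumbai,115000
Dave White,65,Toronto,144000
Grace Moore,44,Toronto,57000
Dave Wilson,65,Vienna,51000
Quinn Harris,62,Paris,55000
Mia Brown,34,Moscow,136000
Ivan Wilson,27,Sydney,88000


Filter: age > 35
Sort by: salary (descending)

Filtered records (6):
  Dave White, age 65, salary $144000
  Alice Harris, age 46, salary $115000
  Grace Moore, age 44, salary $57000
  Quinn Harris, age 62, salary $55000
  Carol Thomas, age 63, salary $51000
  Dave Wilson, age 65, salary $51000

Highest salary: Dave White ($144000)

Dave White


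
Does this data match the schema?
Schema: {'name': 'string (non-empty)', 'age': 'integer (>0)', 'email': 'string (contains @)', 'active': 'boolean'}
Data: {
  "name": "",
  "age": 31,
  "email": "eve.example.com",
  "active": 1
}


Validating each field against schema:
  name: FAIL ("" is an empty string)
  age: OK (positive integer)
  email: FAIL ("eve.example.com" does not contain @)
  active: FAIL (1 is not a boolean)

Result: INVALID (3 errors: name, email, active)

INVALID (3 errors: name, email, active)


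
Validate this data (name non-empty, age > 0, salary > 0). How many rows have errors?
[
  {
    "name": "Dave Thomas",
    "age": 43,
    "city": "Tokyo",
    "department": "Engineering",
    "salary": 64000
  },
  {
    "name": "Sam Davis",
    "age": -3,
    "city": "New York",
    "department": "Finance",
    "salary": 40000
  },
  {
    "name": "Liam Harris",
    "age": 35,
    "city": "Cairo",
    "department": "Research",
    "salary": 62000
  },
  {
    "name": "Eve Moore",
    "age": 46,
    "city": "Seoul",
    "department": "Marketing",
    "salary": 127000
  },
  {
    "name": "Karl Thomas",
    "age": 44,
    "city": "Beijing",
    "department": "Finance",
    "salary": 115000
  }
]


Validating 5 records:
Rules: name non-empty, age > 0, salary > 0

  Row 1 (Dave Thomas): OK
  Row 2 (Sam Davis): negative age: -3
  Row 3 (Liam Harris): OK
  Row 4 (Eve Moore): OK
  Row 5 (Karl Thomas): OK

Total errors: 1

1 errors


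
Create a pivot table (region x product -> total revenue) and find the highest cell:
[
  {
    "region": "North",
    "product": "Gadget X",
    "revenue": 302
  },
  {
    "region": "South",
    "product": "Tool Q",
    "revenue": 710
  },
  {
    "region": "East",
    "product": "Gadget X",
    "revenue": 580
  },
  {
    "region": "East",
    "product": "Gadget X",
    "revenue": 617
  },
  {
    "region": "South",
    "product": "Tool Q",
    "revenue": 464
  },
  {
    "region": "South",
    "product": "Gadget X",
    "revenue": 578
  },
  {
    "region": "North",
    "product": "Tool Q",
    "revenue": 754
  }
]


Pivot: region (rows) x product (columns) -> total revenue

     Gadget X      Tool Q      
East          1197             0  
North          302           754  
South          578          1174  

Highest: East / Gadget X = $1197

East / Gadget X = $1197


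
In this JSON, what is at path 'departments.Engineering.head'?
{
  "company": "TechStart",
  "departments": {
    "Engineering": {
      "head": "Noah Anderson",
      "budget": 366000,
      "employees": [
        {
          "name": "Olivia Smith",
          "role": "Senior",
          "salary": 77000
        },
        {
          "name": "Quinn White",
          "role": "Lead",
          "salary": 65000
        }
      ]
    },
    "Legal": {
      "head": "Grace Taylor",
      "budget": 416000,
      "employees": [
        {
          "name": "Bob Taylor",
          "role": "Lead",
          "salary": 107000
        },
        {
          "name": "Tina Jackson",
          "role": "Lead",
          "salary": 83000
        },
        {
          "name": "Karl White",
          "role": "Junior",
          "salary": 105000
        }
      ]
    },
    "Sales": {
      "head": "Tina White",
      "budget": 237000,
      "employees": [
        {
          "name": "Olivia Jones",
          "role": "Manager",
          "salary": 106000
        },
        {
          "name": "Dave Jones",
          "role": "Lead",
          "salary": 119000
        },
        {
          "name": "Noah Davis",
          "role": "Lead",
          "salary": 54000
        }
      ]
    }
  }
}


Path: departments.Engineering.head

Navigate:
  -> departments
  -> Engineering
  -> head = 'Noah Anderson'

Noah Anderson


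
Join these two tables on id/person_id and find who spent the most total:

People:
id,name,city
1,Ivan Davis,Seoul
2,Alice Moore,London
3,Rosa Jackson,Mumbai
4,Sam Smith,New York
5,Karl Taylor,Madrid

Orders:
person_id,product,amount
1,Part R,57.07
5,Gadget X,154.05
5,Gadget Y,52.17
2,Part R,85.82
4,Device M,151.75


Join on: people.id = orders.person_id

Joined rows:
  Ivan Davis (Seoul) bought Part R for $57.07
  Karl Taylor (Madrid) bought Gadget X for $154.05
  Karl Taylor (Madrid) bought Gadget Y for $52.17
  Alice Moore (London) bought Part R for $85.82
  Sam Smith (New York) bought Device M for $151.75

Total per person:
  Karl Taylor: $206.22
  Sam Smith: $151.75
  Alice Moore: $85.82
  Ivan Davis: $57.07

Top spender: Karl Taylor ($206.22)

Karl Taylor ($206.22)


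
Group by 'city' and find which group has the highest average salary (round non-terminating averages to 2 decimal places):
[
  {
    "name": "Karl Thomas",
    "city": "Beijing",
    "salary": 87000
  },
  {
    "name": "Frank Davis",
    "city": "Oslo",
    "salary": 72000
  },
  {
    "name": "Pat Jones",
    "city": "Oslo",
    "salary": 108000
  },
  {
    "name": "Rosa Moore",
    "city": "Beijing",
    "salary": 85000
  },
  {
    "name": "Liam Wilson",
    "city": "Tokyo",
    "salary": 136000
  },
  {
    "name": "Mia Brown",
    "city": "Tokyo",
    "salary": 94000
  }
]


Group by: city

Groups:
  Beijing: 2 people, avg salary = 172000/2 = $86000
  Oslo: 2 people, avg salary = 180000/2 = $90000
  Tokyo: 2 people, avg salary = 230000/2 = $115000

Highest average salary: Tokyo ($115000)

Tokyo ($115000)


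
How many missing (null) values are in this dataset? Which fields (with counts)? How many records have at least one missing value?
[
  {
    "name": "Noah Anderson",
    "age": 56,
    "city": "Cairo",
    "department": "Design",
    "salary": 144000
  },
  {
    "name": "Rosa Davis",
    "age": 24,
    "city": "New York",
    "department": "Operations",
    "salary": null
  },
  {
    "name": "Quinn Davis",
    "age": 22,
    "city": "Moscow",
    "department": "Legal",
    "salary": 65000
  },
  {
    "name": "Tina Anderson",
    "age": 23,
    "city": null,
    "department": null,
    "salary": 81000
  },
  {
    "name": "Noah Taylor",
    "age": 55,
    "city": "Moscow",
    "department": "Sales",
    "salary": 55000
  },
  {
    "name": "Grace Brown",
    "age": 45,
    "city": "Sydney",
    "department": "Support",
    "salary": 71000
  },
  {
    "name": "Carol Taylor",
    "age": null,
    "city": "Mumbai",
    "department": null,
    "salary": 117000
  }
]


Checking for missing (null) values in 7 records:

  Noah Anderson: complete
  Rosa Davis: salary
  Quinn Davis: complete
  Tina Anderson: city, department
  Noah Taylor: complete
  Grace Brown: complete
  Carol Taylor: age, department

Per field:
  name: 0 missing
  age: 1 missing
  city: 1 missing
  department: 2 missing
  salary: 1 missing

Total missing values: 5
Records with any missing: 3

5 missing values (age: 1, city: 1, department: 2, salary: 1); 3 incomplete records


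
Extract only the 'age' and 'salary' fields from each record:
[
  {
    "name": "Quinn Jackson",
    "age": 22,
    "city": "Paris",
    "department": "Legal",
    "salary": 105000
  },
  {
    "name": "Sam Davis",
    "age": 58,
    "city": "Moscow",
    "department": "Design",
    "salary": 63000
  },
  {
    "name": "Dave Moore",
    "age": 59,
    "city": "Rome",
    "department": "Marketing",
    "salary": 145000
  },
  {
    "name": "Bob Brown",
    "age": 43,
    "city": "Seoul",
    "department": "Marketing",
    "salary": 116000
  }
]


Original: 4 records with fields: name, age, city, department, salary
Keep: ['age', 'salary']
Drop: ['name', 'city', 'department']
Result: 4 records, 2 fields each

[
  {
    "age": 22,
    "salary": 105000
  },
  {
    "age": 58,
    "salary": 63000
  },
  {
    "age": 59,
    "salary": 145000
  },
  {
    "age": 43,
    "salary": 116000
  }
]


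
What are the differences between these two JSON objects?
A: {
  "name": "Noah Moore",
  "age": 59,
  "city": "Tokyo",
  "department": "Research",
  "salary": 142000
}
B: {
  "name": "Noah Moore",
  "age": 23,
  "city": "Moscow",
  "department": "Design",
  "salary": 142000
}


Comparing each field (in key order):
  name: same
  age: DIFFERENT
  city: DIFFERENT
  department: DIFFERENT
  salary: same
Differences:
  age: 59 -> 23
  city: Tokyo -> Moscow
  department: Research -> Design

3 field(s) changed

3 changes: age, city, department


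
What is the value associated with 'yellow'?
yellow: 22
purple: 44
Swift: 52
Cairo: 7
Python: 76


Looking up key 'yellow'
Value: 22

22


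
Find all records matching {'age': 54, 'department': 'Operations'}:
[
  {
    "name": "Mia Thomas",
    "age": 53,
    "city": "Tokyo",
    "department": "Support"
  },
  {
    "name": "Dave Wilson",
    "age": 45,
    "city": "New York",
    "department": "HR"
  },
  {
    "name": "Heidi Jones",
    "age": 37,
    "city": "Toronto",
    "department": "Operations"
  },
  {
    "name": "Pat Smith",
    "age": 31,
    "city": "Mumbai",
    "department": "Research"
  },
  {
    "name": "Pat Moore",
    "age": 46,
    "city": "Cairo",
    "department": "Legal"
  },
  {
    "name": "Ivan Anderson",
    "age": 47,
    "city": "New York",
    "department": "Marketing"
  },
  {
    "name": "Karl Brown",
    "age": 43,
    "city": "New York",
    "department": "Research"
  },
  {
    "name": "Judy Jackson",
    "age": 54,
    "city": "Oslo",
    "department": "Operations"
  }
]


Search criteria: {'age': 54, 'department': 'Operations'}

Checking 8 records:
  Mia Thomas: {age: 53, department: Support}
  Dave Wilson: {age: 45, department: HR}
  Heidi Jones: {age: 37, department: Operations}
  Pat Smith: {age: 31, department: Research}
  Pat Moore: {age: 46, department: Legal}
  Ivan Anderson: {age: 47, department: Marketing}
  Karl Brown: {age: 43, department: Research}
  Judy Jackson: {age: 54, department: Operations} <-- MATCH

Matches: ["Judy Jackson"]

["Judy Jackson"]


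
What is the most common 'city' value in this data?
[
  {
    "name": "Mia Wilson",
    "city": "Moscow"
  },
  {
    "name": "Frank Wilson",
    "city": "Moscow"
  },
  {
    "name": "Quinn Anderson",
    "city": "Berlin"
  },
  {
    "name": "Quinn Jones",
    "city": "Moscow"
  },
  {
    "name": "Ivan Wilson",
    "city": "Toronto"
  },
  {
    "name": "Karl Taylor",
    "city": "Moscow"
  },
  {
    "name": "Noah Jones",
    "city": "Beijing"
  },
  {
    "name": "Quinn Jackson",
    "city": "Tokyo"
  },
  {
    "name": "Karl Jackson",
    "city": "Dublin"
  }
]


Counting 'city' values across 9 records:

  Moscow: 4 ####
  Berlin: 1 #
  Toronto: 1 #
  Beijing: 1 #
  Tokyo: 1 #
  Dublin: 1 #

Most common: Moscow (4 times)

Moscow (4 times)


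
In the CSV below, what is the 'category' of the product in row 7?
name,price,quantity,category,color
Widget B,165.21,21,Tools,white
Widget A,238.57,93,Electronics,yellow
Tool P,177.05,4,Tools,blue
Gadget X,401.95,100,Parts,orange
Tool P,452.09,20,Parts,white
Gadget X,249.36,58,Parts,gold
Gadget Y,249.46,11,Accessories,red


Query: Row 7 ('Gadget Y'), column 'category'
Value: Accessories

Accessories


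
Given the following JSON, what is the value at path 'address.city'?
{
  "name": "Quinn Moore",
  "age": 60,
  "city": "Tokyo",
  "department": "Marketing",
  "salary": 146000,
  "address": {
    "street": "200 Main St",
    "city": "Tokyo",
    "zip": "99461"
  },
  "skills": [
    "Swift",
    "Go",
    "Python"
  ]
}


Query: address.city
Path: address -> city
Value: Tokyo

Tokyo


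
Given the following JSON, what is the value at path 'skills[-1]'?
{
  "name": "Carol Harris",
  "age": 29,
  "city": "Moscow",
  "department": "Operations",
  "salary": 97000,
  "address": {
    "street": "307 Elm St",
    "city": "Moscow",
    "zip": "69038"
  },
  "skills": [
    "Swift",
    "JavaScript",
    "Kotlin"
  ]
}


Query: skills[-1]
Path: skills -> last element
Value: Kotlin

Kotlin


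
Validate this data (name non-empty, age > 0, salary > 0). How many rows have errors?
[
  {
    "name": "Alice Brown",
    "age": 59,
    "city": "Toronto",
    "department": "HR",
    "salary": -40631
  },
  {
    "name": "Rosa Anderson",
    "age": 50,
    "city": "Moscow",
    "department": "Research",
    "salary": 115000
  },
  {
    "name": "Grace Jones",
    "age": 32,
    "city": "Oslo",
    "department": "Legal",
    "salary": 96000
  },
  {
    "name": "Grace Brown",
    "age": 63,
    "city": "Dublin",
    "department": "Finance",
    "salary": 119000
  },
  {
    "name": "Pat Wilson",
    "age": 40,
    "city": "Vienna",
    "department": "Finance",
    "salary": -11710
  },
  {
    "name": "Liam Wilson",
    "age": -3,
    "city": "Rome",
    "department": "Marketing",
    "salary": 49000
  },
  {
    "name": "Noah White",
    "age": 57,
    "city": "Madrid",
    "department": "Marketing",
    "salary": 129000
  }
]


Validating 7 records:
Rules: name non-empty, age > 0, salary > 0

  Row 1 (Alice Brown): negative salary: -40631
  Row 2 (Rosa Anderson): OK
  Row 3 (Grace Jones): OK
  Row 4 (Grace Brown): OK
  Row 5 (Pat Wilson): negative salary: -11710
  Row 6 (Liam Wilson): negative age: -3
  Row 7 (Noah White): OK

Total errors: 3

3 errors


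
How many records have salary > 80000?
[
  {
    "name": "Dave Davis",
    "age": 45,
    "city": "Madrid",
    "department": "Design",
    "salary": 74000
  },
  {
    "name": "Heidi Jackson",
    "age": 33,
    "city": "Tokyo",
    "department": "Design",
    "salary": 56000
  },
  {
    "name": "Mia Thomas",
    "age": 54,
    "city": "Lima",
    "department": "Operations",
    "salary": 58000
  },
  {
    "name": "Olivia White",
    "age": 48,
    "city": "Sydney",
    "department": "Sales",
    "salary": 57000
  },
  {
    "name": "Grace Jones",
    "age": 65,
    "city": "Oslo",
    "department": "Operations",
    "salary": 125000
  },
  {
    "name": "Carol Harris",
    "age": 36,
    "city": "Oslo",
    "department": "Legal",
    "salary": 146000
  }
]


Data: 6 records
Condition: salary > 80000

Checking each record:
  Dave Davis: 74000
  Heidi Jackson: 56000
  Mia Thomas: 58000
  Olivia White: 57000
  Grace Jones: 125000 MATCH
  Carol Harris: 146000 MATCH

Count: 2

2


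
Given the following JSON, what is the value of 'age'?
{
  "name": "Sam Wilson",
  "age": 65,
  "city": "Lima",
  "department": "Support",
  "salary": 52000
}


Looking up field 'age'
Value: 65

65


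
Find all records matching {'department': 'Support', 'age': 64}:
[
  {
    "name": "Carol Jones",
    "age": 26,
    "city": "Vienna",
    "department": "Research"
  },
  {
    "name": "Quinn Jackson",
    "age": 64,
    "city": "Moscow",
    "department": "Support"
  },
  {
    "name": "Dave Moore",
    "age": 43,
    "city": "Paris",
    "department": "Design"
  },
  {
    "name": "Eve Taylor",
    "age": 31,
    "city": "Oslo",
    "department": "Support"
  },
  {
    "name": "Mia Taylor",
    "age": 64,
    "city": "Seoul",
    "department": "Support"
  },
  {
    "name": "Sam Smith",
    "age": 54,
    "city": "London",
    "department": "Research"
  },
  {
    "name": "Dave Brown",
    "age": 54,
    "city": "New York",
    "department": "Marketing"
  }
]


Search criteria: {'department': 'Support', 'age': 64}

Checking 7 records:
  Carol Jones: {department: Research, age: 26}
  Quinn Jackson: {department: Support, age: 64} <-- MATCH
  Dave Moore: {department: Design, age: 43}
  Eve Taylor: {department: Support, age: 31}
  Mia Taylor: {department: Support, age: 64} <-- MATCH
  Sam Smith: {department: Research, age: 54}
  Dave Brown: {department: Marketing, age: 54}

Matches: ["Quinn Jackson", "Mia Taylor"]

["Quinn Jackson", "Mia Taylor"]


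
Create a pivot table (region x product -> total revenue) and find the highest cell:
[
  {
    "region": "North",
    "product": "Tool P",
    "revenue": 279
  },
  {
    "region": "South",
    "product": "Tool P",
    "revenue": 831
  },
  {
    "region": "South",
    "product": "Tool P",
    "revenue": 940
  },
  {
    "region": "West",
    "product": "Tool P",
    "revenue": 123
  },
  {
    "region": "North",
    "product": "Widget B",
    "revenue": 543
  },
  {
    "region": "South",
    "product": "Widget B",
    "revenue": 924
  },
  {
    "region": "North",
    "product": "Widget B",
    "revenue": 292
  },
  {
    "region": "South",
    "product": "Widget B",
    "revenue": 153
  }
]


Pivot: region (rows) x product (columns) -> total revenue

     Tool P        Widget B    
North          279           835  
South         1771          1077  
West           123             0  

Highest: South / Tool P = $1771

South / Tool P = $1771


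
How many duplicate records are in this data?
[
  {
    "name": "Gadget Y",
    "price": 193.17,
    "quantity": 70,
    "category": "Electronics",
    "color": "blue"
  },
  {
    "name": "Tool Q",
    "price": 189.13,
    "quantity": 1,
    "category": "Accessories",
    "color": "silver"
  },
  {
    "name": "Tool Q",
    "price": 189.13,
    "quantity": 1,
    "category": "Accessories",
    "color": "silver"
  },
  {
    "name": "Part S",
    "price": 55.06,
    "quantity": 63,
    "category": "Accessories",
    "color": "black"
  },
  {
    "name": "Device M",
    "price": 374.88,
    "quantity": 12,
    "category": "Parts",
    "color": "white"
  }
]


Checking 5 records for duplicates:

  Row 1: Gadget Y ($193.17, qty 70)
  Row 2: Tool Q ($189.13, qty 1)
  Row 3: Tool Q ($189.13, qty 1) <-- DUPLICATE
  Row 4: Part S ($55.06, qty 63)
  Row 5: Device M ($374.88, qty 12)

Duplicates found: 1
Unique records: 4

1 duplicates, 4 unique


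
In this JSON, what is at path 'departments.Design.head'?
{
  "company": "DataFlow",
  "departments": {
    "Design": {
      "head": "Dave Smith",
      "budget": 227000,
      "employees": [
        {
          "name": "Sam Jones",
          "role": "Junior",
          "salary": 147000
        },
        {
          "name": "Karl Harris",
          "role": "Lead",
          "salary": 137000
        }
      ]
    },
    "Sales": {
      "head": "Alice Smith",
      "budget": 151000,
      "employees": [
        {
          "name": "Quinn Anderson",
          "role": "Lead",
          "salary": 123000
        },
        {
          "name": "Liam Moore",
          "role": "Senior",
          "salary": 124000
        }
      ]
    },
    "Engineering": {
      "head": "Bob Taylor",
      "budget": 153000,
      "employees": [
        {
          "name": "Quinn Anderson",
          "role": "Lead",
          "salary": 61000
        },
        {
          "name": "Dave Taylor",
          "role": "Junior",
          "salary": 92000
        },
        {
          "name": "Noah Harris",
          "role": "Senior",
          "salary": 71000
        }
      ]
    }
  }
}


Path: departments.Design.head

Navigate:
  -> departments
  -> Design
  -> head = 'Dave Smith'

Dave Smith


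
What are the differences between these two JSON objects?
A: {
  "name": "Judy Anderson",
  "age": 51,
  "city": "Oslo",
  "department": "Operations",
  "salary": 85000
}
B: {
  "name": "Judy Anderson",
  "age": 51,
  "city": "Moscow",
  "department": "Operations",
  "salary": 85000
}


Comparing each field (in key order):
  name: same
  age: same
  city: DIFFERENT
  department: same
  salary: same
Differences:
  city: Oslo -> Moscow

1 field(s) changed

1 change: city


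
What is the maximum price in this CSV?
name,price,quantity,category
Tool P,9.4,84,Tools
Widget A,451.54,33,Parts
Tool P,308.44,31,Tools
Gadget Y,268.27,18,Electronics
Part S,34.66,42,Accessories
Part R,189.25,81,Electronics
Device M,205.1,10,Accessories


Computing maximum price:
Values: [9.4, 451.54, 308.44, 268.27, 34.66, 189.25, 205.1]
Max = 451.54

451.54


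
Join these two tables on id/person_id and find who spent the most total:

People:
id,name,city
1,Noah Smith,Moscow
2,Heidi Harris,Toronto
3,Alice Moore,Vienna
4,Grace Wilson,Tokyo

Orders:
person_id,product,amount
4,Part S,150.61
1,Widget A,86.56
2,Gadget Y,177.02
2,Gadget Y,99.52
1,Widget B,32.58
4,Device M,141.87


Join on: people.id = orders.person_id

Joined rows:
  Grace Wilson (Tokyo) bought Part S for $150.61
  Noah Smith (Moscow) bought Widget A for $86.56
  Heidi Harris (Toronto) bought Gadget Y for $177.02
  Heidi Harris (Toronto) bought Gadget Y for $99.52
  Noah Smith (Moscow) bought Widget B for $32.58
  Grace Wilson (Tokyo) bought Device M for $141.87

Total per person:
  Grace Wilson: $292.48
  Heidi Harris: $276.54
  Noah Smith: $119.14

Top spender: Grace Wilson ($292.48)

Grace Wilson ($292.48)


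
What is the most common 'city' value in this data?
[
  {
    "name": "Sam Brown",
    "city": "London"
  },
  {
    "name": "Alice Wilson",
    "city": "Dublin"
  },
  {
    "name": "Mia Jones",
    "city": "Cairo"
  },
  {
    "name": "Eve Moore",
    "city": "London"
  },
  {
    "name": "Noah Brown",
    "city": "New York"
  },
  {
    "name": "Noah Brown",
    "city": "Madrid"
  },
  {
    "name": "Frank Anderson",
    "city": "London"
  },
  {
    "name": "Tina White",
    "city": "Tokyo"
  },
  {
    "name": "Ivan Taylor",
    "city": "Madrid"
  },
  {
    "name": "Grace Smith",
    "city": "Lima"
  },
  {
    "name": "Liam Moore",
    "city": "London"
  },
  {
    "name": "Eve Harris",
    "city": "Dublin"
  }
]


Counting 'city' values across 12 records:

  London: 4 ####
  Dublin: 2 ##
  Madrid: 2 ##
  Cairo: 1 #
  New York: 1 #
  Tokyo: 1 #
  Lima: 1 #

Most common: London (4 times)

London (4 times)


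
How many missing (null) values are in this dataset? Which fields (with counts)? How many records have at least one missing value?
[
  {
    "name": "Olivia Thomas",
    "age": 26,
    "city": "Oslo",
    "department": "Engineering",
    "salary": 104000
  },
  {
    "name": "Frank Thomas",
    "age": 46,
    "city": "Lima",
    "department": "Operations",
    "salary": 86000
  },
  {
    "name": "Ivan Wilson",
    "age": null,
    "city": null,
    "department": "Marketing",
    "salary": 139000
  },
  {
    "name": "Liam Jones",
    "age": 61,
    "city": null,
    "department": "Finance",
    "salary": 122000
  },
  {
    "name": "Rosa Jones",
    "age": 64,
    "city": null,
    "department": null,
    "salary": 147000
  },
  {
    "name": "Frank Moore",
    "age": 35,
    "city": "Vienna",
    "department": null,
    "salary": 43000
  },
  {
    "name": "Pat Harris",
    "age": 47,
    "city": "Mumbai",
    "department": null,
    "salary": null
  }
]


Checking for missing (null) values in 7 records:

  Olivia Thomas: complete
  Frank Thomas: complete
  Ivan Wilson: age, city
  Liam Jones: city
  Rosa Jones: city, department
  Frank Moore: department
  Pat Harris: department, salary

Per field:
  name: 0 missing
  age: 1 missing
  city: 3 missing
  department: 3 missing
  salary: 1 missing

Total missing values: 8
Records with any missing: 5

8 missing values (age: 1, city: 3, department: 3, salary: 1); 5 incomplete records


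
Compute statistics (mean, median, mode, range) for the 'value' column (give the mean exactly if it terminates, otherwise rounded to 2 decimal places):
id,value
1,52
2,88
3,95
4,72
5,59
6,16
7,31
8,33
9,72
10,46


Data: [52, 88, 95, 72, 59, 16, 31, 33, 72, 46]
Count: 10
Sum: 564
Mean: 564/10 = 56.4
Sorted: [16, 31, 33, 46, 52, 59, 72, 72, 88, 95]
Median: 55.5
Mode: 72 (2 times)
Range: 95 - 16 = 79
Min: 16, Max: 95

mean=56.4, median=55.5, mode=72, range=79


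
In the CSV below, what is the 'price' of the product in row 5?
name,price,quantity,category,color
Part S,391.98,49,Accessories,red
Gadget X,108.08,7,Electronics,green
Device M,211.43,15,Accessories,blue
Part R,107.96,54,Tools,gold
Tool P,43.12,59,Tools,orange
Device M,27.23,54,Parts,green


Query: Row 5 ('Tool P'), column 'price'
Value: 43.12

43.12


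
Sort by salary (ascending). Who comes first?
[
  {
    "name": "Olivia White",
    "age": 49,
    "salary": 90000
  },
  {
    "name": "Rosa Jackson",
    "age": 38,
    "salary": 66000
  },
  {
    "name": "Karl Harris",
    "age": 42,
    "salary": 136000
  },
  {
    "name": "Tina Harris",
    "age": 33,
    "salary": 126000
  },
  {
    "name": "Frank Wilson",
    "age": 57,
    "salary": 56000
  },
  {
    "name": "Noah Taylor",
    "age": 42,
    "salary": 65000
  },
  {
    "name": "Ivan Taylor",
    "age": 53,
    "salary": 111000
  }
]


Sort by: salary (ascending)

Sorted order:
  1. Frank Wilson (salary = 56000)
  2. Noah Taylor (salary = 65000)
  3. Rosa Jackson (salary = 66000)
  4. Olivia White (salary = 90000)
  5. Ivan Taylor (salary = 111000)
  6. Tina Harris (salary = 126000)
  7. Karl Harris (salary = 136000)

First: Frank Wilson

Frank Wilson


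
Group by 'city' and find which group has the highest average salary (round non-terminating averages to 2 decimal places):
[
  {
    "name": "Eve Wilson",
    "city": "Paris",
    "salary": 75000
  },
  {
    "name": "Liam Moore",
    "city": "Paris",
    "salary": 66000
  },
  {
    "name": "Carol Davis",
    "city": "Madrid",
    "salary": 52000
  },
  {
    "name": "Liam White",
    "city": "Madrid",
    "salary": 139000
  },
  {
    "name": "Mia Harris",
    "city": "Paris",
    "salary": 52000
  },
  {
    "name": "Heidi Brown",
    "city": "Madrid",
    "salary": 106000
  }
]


Group by: city

Groups:
  Madrid: 3 people, avg salary = 297000/3 = $99000
  Paris: 3 people, avg salary = 193000/3 ≈ $64333.33

Highest average salary: Madrid ($99000)

Madrid ($99000)


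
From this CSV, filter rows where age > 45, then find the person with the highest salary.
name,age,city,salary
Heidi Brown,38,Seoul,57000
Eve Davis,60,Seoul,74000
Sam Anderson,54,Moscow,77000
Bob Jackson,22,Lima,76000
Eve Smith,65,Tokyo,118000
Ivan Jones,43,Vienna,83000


Filter: age > 45
Sort by: salary (descending)

Filtered records (3):
  Eve Smith, age 65, salary $118000
  Sam Anderson, age 54, salary $77000
  Eve Davis, age 60, salary $74000

Highest salary: Eve Smith ($118000)

Eve Smith


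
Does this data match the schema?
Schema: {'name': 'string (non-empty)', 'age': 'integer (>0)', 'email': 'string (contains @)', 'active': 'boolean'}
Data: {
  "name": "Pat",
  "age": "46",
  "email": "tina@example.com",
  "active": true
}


Validating each field against schema:
  name: OK (non-empty string)
  age: FAIL ("46" is not an integer)
  email: OK (string with @)
  active: OK (boolean)

Result: INVALID (1 error: age)

INVALID (1 error: age)


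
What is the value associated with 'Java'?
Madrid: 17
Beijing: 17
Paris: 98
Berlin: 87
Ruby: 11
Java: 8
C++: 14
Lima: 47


Looking up key 'Java'
Value: 8

8


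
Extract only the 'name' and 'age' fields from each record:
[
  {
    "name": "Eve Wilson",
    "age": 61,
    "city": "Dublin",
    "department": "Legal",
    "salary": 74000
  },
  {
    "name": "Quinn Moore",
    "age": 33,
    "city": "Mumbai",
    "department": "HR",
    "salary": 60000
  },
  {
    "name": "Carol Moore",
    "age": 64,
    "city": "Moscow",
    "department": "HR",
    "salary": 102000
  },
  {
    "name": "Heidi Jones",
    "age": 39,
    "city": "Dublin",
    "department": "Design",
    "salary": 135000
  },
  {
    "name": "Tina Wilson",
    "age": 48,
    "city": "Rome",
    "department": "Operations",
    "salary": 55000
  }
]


Original: 5 records with fields: name, age, city, department, salary
Keep: ['name', 'age']
Drop: ['city', 'department', 'salary']
Result: 5 records, 2 fields each

[
  {
    "name": "Eve Wilson",
    "age": 61
  },
  {
    "name": "Quinn Moore",
    "age": 33
  },
  {
    "name": "Carol Moore",
    "age": 64
  },
  {
    "name": "Heidi Jones",
    "age": 39
  },
  {
    "name": "Tina Wilson",
    "age": 48
  }
]
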